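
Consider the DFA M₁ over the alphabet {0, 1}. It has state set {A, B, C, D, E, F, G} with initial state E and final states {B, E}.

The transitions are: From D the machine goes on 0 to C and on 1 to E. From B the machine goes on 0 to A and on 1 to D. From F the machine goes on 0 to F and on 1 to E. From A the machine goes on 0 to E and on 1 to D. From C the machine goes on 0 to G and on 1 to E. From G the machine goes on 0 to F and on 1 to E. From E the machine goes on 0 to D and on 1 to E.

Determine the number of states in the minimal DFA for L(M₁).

2

Reachable states from the start: {C,D,E,F,G}. Unreachable: {A,B} — drop them.
P0 = {E} | {C,D,F,G}.
The partition is now stable with 2 blocks: {E} | {C,D,F,G}.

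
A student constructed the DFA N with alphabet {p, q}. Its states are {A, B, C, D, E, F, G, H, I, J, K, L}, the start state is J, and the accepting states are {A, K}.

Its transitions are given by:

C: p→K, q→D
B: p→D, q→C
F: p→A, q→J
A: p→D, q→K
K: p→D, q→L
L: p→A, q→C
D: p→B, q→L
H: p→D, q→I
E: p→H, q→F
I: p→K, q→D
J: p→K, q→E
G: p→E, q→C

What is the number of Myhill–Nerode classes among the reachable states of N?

6

States {G} cannot be reached from the start state, so discard them.
Initial partition by acceptance: {A,K} | {B,C,D,E,F,H,I,J,L}.
On input q, block {A,K} splits into {A} and {K}.
Refine {B,C,D,E,F,H,I,J,L} on symbol p: members go to different blocks, giving {B,D,E,H} and {C,I,J} and {F,L}.
Refine {B,D,E,H} on symbol q: members go to different blocks, giving {B,H} and {D,E}.
Stable partition: {A} | {B,H} | {K} | {C,I,J} | {F,L} | {D,E} — 6 equivalence classes.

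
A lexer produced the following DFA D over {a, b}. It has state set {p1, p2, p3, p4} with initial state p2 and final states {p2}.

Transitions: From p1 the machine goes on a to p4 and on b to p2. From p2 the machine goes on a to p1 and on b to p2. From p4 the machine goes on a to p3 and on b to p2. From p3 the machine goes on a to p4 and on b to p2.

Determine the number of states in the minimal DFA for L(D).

2

Every state is reachable, so we keep all 4.
Start with accepting vs non-accepting: {p2} | {p1,p3,p4}.
Stable partition: {p2} | {p1,p3,p4} — 2 equivalence classes.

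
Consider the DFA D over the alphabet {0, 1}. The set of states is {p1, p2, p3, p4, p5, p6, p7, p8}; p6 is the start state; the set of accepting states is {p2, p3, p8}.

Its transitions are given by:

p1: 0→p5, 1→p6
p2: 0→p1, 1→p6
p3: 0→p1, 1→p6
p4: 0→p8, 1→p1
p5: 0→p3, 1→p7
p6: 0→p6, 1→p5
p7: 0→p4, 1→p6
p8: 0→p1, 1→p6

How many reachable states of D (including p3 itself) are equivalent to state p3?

2

First remove the unreachable states {p2}; 7 states remain.
Start with accepting vs non-accepting: {p3,p8} | {p1,p4,p5,p6,p7}.
Refine {p1,p4,p5,p6,p7} on symbol 0: members go to different blocks, giving {p1,p6,p7} and {p4,p5}.
Refine {p1,p6,p7} on symbol 0: members go to different blocks, giving {p1,p7} and {p6}.
Stable partition: {p3,p8} | {p1,p7} | {p4,p5} | {p6} — 4 equivalence classes.
The equivalence class containing p3 is {p3,p8}, of size 2.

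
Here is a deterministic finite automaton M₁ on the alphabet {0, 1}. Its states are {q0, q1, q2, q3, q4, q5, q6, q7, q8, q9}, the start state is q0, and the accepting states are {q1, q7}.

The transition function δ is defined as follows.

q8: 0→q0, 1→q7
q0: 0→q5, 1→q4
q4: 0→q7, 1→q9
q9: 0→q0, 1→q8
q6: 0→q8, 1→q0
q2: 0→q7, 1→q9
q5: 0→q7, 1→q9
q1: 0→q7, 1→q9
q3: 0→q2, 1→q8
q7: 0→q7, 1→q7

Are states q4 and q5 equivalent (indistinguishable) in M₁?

Yes

Reachable states from the start: {q0,q4,q5,q7,q8,q9}. Unreachable: {q1,q2,q3,q6} — drop them.
P0 = {q7} | {q0,q4,q5,q8,q9}.
On input 0, block {q0,q4,q5,q8,q9} splits into {q0,q8,q9} and {q4,q5}.
Refine {q0,q8,q9} on symbol 0: members go to different blocks, giving {q8,q9} and {q0}.
On input 1, block {q8,q9} splits into {q8} and {q9}.
Stable partition: {q7} | {q8} | {q4,q5} | {q0} | {q9} — 5 equivalence classes.
q4 and q5 lie in the same block of the stable partition, so they are equivalent — no string distinguishes them.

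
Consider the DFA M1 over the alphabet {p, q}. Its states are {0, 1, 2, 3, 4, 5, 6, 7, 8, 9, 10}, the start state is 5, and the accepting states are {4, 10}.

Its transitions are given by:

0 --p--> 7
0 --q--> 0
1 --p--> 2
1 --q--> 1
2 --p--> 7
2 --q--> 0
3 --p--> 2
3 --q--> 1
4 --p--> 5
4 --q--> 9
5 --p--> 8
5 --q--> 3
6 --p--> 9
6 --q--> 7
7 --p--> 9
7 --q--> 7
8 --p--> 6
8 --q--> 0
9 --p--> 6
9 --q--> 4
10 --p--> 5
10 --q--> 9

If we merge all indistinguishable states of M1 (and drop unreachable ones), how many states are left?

5

States {10} cannot be reached from the start state, so discard them.
P0 = {4} | {0,1,2,3,5,6,7,8,9}.
Refine {0,1,2,3,5,6,7,8,9} on symbol q: members go to different blocks, giving {0,1,2,3,5,6,7,8} and {9}.
Split {0,1,2,3,5,6,7,8} by δ(·,p) → {0,1,2,3,5,8} and {6,7}.
On input p, block {0,1,2,3,5,8} splits into {0,2,8} and {1,3,5}.
Stable partition: {4} | {0,2,8} | {9} | {6,7} | {1,3,5} — 5 equivalence classes.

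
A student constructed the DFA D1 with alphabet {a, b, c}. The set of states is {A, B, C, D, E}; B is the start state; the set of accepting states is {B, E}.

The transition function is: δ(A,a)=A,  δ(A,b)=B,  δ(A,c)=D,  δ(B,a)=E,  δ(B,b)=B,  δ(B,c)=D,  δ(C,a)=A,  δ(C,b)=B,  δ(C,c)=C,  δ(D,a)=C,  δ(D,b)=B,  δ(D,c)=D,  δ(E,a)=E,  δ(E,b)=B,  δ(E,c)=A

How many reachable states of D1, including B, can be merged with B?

All states are reachable from the start state.
Initial partition by acceptance: {B,E} | {A,C,D}.
Stable partition: {B,E} | {A,C,D} — 2 equivalence classes.
State B belongs to the block {B,E}, which has 2 states.

2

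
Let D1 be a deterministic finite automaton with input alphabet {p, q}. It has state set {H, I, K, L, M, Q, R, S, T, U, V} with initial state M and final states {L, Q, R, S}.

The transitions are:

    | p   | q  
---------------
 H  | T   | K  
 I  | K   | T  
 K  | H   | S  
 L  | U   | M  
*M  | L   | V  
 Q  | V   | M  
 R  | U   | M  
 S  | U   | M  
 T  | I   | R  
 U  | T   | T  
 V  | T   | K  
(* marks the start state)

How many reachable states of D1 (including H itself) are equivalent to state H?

4

States {Q} cannot be reached from the start state, so discard them.
P0 = {L,R,S} | {H,I,K,M,T,U,V}.
Split {H,I,K,M,T,U,V} by δ(·,p) → {H,I,K,T,U,V} and {M}.
On input q, block {H,I,K,T,U,V} splits into {H,I,U,V} and {K,T}.
Stable partition: {L,R,S} | {H,I,U,V} | {M} | {K,T} — 4 equivalence classes.
State H belongs to the block {H,I,U,V}, which has 4 states.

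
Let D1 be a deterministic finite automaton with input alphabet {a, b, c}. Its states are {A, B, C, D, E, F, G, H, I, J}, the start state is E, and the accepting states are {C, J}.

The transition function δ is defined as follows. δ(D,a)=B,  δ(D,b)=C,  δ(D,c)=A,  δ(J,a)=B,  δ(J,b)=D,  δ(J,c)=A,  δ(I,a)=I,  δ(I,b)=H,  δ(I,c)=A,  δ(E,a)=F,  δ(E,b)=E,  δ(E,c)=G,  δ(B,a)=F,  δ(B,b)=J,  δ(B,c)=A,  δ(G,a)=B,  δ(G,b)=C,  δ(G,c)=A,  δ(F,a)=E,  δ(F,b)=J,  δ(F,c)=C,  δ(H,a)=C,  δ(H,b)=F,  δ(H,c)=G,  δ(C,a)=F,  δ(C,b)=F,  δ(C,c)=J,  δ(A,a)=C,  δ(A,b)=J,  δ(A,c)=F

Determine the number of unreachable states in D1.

No path from E leads to H, I; the other 8 states are all reachable.

2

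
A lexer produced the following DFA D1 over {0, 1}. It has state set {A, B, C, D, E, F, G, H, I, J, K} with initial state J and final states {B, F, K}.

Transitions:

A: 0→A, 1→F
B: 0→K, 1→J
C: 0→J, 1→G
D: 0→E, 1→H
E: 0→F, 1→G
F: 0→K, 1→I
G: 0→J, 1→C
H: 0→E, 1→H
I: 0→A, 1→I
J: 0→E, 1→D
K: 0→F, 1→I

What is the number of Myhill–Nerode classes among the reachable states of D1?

6

Reachable states from the start: {A,C,D,E,F,G,H,I,J,K}. Unreachable: {B} — drop them.
Start with accepting vs non-accepting: {F,K} | {A,C,D,E,G,H,I,J}.
Refine {A,C,D,E,G,H,I,J} on symbol 0: members go to different blocks, giving {A,C,D,G,H,I,J} and {E}.
Refine {A,C,D,G,H,I,J} on symbol 0: members go to different blocks, giving {A,C,G,I} and {D,H,J}.
On input 0, block {A,C,G,I} splits into {A,I} and {C,G}.
Refine {A,I} on symbol 1: members go to different blocks, giving {A} and {I}.
The partition is now stable with 6 blocks: {F,K} | {A} | {E} | {D,H,J} | {C,G} | {I}.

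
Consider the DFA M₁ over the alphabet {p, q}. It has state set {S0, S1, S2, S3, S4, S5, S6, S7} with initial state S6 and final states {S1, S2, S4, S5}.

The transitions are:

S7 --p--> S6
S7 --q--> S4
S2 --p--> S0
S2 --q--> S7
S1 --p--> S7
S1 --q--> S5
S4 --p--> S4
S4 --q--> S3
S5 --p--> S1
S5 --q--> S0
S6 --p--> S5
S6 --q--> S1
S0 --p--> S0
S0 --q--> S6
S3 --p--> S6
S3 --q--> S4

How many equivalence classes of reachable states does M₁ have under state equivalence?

States {S2} cannot be reached from the start state, so discard them.
Initial partition by acceptance: {S1,S4,S5} | {S0,S3,S6,S7}.
Refine {S1,S4,S5} on symbol p: members go to different blocks, giving {S4,S5} and {S1}.
On input p, block {S4,S5} splits into {S4} and {S5}.
Refine {S0,S3,S6,S7} on symbol p: members go to different blocks, giving {S0,S3,S7} and {S6}.
Refine {S0,S3,S7} on symbol p: members go to different blocks, giving {S3,S7} and {S0}.
No further refinement is possible. Final partition (6 blocks): {S4} | {S3,S7} | {S1} | {S5} | {S6} | {S0}.

6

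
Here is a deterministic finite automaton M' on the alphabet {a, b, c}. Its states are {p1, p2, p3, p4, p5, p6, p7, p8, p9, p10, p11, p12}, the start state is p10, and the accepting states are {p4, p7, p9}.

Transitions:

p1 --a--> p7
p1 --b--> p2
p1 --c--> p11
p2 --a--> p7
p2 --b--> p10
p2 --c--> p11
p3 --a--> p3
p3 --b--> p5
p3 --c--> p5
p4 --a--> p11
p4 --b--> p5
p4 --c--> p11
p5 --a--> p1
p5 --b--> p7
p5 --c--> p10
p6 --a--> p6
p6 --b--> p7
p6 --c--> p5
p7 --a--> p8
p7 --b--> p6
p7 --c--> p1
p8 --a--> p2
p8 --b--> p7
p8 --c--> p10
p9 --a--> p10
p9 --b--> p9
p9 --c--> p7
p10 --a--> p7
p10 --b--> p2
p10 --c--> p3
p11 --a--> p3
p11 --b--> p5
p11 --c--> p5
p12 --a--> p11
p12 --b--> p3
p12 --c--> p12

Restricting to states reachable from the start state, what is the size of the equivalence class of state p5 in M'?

First remove the unreachable states {p4,p9,p12}; 9 states remain.
P0 = {p7} | {p1,p2,p3,p5,p6,p8,p10,p11}.
Refine {p1,p2,p3,p5,p6,p8,p10,p11} on symbol a: members go to different blocks, giving {p3,p5,p6,p8,p11} and {p1,p2,p10}.
Refine {p3,p5,p6,p8,p11} on symbol a: members go to different blocks, giving {p3,p6,p11} and {p5,p8}.
Split {p3,p6,p11} by δ(·,b) → {p3,p11} and {p6}.
No further refinement is possible. Final partition (5 blocks): {p7} | {p3,p11} | {p1,p2,p10} | {p5,p8} | {p6}.
The equivalence class containing p5 is {p5,p8}, of size 2.

2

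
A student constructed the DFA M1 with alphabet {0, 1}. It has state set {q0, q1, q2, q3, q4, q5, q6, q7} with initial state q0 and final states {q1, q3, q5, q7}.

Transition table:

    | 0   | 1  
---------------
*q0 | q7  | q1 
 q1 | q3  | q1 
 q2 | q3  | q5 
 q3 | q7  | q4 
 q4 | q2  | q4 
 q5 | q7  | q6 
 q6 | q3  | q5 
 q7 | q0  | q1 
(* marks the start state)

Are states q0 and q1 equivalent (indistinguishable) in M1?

No

Every state is reachable, so we keep all 8.
Initial partition by acceptance: {q1,q3,q5,q7} | {q0,q2,q4,q6}.
On input 0, block {q1,q3,q5,q7} splits into {q1,q3,q5} and {q7}.
Split {q1,q3,q5} by δ(·,0) → {q3,q5} and {q1}.
Split {q0,q2,q4,q6} by δ(·,0) → {q2,q6} and {q0} and {q4}.
Refine {q3,q5} on symbol 1: members go to different blocks, giving {q3} and {q5}.
The partition is now stable with 7 blocks: {q3} | {q2,q6} | {q7} | {q1} | {q0} | {q4} | {q5}.
q0 and q1 end up in different blocks, so they are distinguishable. For instance, the string 'ε' is accepted from only q1.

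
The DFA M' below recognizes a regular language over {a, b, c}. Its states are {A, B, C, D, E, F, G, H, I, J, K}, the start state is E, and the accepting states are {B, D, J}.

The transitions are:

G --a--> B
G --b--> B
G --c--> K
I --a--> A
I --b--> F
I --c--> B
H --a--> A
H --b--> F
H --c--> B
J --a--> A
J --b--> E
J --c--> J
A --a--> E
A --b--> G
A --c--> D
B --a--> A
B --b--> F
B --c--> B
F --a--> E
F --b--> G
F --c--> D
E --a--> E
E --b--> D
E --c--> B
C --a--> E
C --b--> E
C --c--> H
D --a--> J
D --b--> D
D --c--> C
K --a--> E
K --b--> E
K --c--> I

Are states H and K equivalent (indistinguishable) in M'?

All states are reachable from the start state.
P0 = {B,D,J} | {A,C,E,F,G,H,I,K}.
Refine {B,D,J} on symbol a: members go to different blocks, giving {B,J} and {D}.
Split {A,C,E,F,G,H,I,K} by δ(·,a) → {A,C,E,F,H,I,K} and {G}.
On input b, block {A,C,E,F,H,I,K} splits into {C,H,I,K} and {A,F} and {E}.
Split {B,J} by δ(·,b) → {B} and {J}.
Split {C,H,I,K} by δ(·,a) → {C,K} and {H,I}.
No further refinement is possible. Final partition (8 blocks): {B} | {C,K} | {D} | {G} | {A,F} | {E} | {J} | {H,I}.
H and K end up in different blocks, so they are distinguishable. For instance, the string 'c' is accepted from only H.

No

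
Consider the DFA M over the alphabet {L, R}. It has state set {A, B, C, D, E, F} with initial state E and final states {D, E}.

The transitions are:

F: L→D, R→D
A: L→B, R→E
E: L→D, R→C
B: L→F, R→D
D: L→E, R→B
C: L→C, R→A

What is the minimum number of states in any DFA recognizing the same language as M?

6

Initial partition by acceptance: {D,E} | {A,B,C,F}.
On input L, block {A,B,C,F} splits into {A,B,C} and {F}.
Refine {A,B,C} on symbol L: members go to different blocks, giving {A,C} and {B}.
Refine {D,E} on symbol R: members go to different blocks, giving {D} and {E}.
Split {A,C} by δ(·,L) → {A} and {C}.
No further refinement is possible. Final partition (6 blocks): {D} | {A} | {F} | {B} | {E} | {C}.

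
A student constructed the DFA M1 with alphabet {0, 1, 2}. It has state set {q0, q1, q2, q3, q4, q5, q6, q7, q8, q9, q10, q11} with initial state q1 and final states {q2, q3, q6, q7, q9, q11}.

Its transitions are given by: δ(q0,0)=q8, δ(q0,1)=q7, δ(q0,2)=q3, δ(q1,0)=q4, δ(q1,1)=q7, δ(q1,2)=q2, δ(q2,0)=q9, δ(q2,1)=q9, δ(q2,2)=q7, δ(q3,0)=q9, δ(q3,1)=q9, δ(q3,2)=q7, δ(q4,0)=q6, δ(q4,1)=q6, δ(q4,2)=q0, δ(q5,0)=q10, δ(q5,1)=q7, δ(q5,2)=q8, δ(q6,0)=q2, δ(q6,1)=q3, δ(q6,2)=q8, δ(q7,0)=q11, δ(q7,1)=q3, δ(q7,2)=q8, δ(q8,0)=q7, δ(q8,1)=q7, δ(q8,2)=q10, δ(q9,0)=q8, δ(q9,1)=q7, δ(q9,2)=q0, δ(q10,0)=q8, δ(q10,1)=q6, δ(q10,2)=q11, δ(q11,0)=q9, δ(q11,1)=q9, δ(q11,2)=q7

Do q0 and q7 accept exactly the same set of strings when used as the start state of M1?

Reachable states from the start: {q0,q1,q2,q3,q4,q6,q7,q8,q9,q10,q11}. Unreachable: {q5} — drop them.
P0 = {q2,q3,q6,q7,q9,q11} | {q0,q1,q4,q8,q10}.
Split {q2,q3,q6,q7,q9,q11} by δ(·,0) → {q2,q3,q6,q7,q11} and {q9}.
Refine {q2,q3,q6,q7,q11} on symbol 0: members go to different blocks, giving {q2,q3,q11} and {q6,q7}.
On input 0, block {q0,q1,q4,q8,q10} splits into {q0,q1,q10} and {q4,q8}.
The partition is now stable with 5 blocks: {q2,q3,q11} | {q0,q1,q10} | {q9} | {q6,q7} | {q4,q8}.
q0 and q7 end up in different blocks, so they are distinguishable. For instance, the string 'ε' is accepted from only q7.

No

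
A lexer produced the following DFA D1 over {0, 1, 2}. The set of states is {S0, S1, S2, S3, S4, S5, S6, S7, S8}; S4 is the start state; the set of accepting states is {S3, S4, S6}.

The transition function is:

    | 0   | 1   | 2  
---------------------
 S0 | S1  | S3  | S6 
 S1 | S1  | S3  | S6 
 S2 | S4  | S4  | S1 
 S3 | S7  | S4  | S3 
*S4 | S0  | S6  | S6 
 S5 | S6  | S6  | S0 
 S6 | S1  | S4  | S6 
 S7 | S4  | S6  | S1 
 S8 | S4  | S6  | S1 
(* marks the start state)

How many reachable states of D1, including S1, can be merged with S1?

First remove the unreachable states {S2,S5,S8}; 6 states remain.
P0 = {S3,S4,S6} | {S0,S1,S7}.
Refine {S0,S1,S7} on symbol 0: members go to different blocks, giving {S0,S1} and {S7}.
On input 0, block {S3,S4,S6} splits into {S4,S6} and {S3}.
No further refinement is possible. Final partition (4 blocks): {S4,S6} | {S0,S1} | {S7} | {S3}.
State S1 belongs to the block {S0,S1}, which has 2 states.

2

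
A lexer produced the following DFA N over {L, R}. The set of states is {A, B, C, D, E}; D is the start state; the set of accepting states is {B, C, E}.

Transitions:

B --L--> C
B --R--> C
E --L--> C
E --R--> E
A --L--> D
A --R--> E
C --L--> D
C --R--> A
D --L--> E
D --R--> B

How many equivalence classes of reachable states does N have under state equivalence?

Every state is reachable, so we keep all 5.
Start with accepting vs non-accepting: {B,C,E} | {A,D}.
Split {B,C,E} by δ(·,L) → {B,E} and {C}.
Split {B,E} by δ(·,R) → {B} and {E}.
On input L, block {A,D} splits into {A} and {D}.
No further refinement is possible. Final partition (5 blocks): {B} | {A} | {C} | {E} | {D}.

5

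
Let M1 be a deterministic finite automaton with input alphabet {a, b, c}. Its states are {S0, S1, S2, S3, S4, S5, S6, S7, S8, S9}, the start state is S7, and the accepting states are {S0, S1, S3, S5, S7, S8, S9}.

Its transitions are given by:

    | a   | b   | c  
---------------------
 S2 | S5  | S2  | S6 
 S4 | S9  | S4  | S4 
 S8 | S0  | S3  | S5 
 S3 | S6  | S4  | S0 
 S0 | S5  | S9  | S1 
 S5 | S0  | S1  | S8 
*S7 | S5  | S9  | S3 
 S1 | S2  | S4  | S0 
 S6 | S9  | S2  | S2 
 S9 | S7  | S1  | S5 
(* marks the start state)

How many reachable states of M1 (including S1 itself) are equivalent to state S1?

2

All states are reachable from the start state.
P0 = {S0,S1,S3,S5,S7,S8,S9} | {S2,S4,S6}.
Refine {S0,S1,S3,S5,S7,S8,S9} on symbol a: members go to different blocks, giving {S0,S5,S7,S8,S9} and {S1,S3}.
On input b, block {S0,S5,S7,S8,S9} splits into {S5,S8,S9} and {S0,S7}.
No further refinement is possible. Final partition (4 blocks): {S5,S8,S9} | {S2,S4,S6} | {S1,S3} | {S0,S7}.
State S1 belongs to the block {S1,S3}, which has 2 states.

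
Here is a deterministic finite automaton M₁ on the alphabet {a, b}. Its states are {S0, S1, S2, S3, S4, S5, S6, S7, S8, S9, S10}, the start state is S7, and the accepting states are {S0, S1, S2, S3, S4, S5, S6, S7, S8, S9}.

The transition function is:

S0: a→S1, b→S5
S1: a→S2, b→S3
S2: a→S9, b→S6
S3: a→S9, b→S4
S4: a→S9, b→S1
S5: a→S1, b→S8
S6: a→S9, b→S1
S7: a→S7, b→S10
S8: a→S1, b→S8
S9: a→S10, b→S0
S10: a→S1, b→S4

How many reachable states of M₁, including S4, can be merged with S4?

P0 = {S0,S1,S2,S3,S4,S5,S6,S7,S8,S9} | {S10}.
Refine {S0,S1,S2,S3,S4,S5,S6,S7,S8,S9} on symbol a: members go to different blocks, giving {S0,S1,S2,S3,S4,S5,S6,S7,S8} and {S9}.
Refine {S0,S1,S2,S3,S4,S5,S6,S7,S8} on symbol a: members go to different blocks, giving {S0,S1,S5,S7,S8} and {S2,S3,S4,S6}.
Refine {S0,S1,S5,S7,S8} on symbol a: members go to different blocks, giving {S0,S5,S7,S8} and {S1}.
On input a, block {S0,S5,S7,S8} splits into {S0,S5,S8} and {S7}.
On input b, block {S2,S3,S4,S6} splits into {S2,S3} and {S4,S6}.
Stable partition: {S0,S5,S8} | {S10} | {S9} | {S2,S3} | {S1} | {S7} | {S4,S6} — 7 equivalence classes.
State S4 belongs to the block {S4,S6}, which has 2 states.

2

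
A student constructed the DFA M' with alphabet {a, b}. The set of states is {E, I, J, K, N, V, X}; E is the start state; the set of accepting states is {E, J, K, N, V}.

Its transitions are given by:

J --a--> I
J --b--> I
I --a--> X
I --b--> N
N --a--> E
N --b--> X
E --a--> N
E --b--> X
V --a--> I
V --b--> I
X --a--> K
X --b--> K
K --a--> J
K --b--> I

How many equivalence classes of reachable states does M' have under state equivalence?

5

States {V} cannot be reached from the start state, so discard them.
Initial partition by acceptance: {E,J,K,N} | {I,X}.
On input a, block {E,J,K,N} splits into {E,K,N} and {J}.
Split {E,K,N} by δ(·,a) → {E,N} and {K}.
Split {I,X} by δ(·,a) → {I} and {X}.
No further refinement is possible. Final partition (5 blocks): {E,N} | {I} | {J} | {K} | {X}.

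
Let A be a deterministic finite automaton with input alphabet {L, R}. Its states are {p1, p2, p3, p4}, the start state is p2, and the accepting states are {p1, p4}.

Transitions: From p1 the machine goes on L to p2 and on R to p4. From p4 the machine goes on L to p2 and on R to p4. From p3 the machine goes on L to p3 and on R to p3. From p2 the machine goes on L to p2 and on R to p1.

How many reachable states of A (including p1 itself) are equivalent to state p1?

States {p3} cannot be reached from the start state, so discard them.
Start with accepting vs non-accepting: {p1,p4} | {p2}.
No further refinement is possible. Final partition (2 blocks): {p1,p4} | {p2}.
State p1 belongs to the block {p1,p4}, which has 2 states.

2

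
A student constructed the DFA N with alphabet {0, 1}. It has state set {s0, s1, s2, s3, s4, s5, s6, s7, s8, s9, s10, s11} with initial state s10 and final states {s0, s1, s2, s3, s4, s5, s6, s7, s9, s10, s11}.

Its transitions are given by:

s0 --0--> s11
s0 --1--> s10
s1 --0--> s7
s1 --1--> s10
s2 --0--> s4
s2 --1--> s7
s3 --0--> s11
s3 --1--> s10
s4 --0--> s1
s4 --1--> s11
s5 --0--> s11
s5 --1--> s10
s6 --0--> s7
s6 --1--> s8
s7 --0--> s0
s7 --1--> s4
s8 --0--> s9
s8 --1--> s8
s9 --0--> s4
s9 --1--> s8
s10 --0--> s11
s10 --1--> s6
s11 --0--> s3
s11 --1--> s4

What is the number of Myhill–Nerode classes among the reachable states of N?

5

States {s2,s5} cannot be reached from the start state, so discard them.
Start with accepting vs non-accepting: {s0,s1,s3,s4,s6,s7,s9,s10,s11} | {s8}.
On input 1, block {s0,s1,s3,s4,s6,s7,s9,s10,s11} splits into {s0,s1,s3,s4,s7,s10,s11} and {s6,s9}.
On input 1, block {s0,s1,s3,s4,s7,s10,s11} splits into {s0,s1,s3,s4,s7,s11} and {s10}.
On input 1, block {s0,s1,s3,s4,s7,s11} splits into {s0,s1,s3} and {s4,s7,s11}.
No further refinement is possible. Final partition (5 blocks): {s0,s1,s3} | {s8} | {s6,s9} | {s10} | {s4,s7,s11}.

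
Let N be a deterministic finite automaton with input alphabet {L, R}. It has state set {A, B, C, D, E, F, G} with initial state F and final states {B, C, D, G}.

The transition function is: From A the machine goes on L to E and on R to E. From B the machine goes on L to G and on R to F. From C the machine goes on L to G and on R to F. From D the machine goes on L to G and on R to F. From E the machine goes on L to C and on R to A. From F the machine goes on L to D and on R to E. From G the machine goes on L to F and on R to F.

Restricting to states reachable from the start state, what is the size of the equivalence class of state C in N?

2

First remove the unreachable states {B}; 6 states remain.
Start with accepting vs non-accepting: {C,D,G} | {A,E,F}.
Refine {C,D,G} on symbol L: members go to different blocks, giving {C,D} and {G}.
Split {A,E,F} by δ(·,L) → {E,F} and {A}.
Refine {E,F} on symbol R: members go to different blocks, giving {E} and {F}.
The partition is now stable with 5 blocks: {C,D} | {E} | {G} | {A} | {F}.
State C belongs to the block {C,D}, which has 2 states.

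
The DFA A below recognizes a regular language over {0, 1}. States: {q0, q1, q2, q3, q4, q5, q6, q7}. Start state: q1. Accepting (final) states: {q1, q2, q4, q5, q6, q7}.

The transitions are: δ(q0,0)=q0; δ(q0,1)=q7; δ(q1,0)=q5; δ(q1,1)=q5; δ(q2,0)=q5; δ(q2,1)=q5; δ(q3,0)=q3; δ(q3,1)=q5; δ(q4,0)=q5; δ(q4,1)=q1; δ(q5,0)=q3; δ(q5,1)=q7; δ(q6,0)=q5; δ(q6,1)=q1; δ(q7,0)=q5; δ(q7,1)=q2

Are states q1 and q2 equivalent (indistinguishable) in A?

States {q0,q4,q6} cannot be reached from the start state, so discard them.
P0 = {q1,q2,q5,q7} | {q3}.
Refine {q1,q2,q5,q7} on symbol 0: members go to different blocks, giving {q1,q2,q7} and {q5}.
Refine {q1,q2,q7} on symbol 1: members go to different blocks, giving {q1,q2} and {q7}.
No further refinement is possible. Final partition (4 blocks): {q1,q2} | {q3} | {q5} | {q7}.
q1 and q2 lie in the same block of the stable partition, so they are equivalent — no string distinguishes them.

Yes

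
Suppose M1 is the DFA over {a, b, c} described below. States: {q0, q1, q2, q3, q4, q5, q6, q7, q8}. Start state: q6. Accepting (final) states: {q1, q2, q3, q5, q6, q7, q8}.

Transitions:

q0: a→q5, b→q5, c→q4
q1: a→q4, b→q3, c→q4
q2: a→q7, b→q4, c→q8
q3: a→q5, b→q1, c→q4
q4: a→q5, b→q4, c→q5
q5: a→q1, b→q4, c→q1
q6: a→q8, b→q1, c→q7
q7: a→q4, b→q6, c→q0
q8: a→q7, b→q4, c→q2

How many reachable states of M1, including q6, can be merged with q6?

P0 = {q1,q2,q3,q5,q6,q7,q8} | {q0,q4}.
Refine {q1,q2,q3,q5,q6,q7,q8} on symbol a: members go to different blocks, giving {q2,q3,q5,q6,q8} and {q1,q7}.
Split {q2,q3,q5,q6,q8} by δ(·,a) → {q2,q5,q8} and {q3,q6}.
Refine {q2,q5,q8} on symbol c: members go to different blocks, giving {q2,q8} and {q5}.
On input b, block {q0,q4} splits into {q0} and {q4}.
On input c, block {q1,q7} splits into {q1} and {q7}.
On input a, block {q3,q6} splits into {q3} and {q6}.
Stable partition: {q2,q8} | {q0} | {q1} | {q3} | {q5} | {q4} | {q7} | {q6} — 8 equivalence classes.
State q6 belongs to the block {q6}, which has 1 states.

1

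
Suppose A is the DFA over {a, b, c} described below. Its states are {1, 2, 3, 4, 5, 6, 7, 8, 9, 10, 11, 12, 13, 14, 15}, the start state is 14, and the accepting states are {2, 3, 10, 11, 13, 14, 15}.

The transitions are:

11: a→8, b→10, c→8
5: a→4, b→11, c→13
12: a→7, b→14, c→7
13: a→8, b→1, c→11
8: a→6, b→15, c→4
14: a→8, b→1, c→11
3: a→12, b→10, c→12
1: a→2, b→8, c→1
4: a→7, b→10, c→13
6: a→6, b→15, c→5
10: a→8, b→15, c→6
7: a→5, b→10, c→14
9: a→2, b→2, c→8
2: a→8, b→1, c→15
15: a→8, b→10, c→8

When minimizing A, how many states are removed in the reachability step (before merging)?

3

BFS from 14 reaches {1, 2, 4, 5, 6, 7, 8, 10, 11, 13, 14, 15}; the 3 state(s) 3, 9, 12 are never visited.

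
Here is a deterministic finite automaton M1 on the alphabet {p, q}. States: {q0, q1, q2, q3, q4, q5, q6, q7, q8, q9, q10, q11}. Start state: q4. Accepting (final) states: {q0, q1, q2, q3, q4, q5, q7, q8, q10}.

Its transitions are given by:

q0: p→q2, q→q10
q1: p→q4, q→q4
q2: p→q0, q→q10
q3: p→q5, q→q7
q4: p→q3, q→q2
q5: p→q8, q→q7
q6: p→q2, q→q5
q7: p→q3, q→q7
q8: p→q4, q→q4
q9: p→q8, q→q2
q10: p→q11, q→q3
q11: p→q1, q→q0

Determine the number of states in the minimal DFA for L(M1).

States {q6,q9} cannot be reached from the start state, so discard them.
Initial partition by acceptance: {q0,q1,q2,q3,q4,q5,q7,q8,q10} | {q11}.
Refine {q0,q1,q2,q3,q4,q5,q7,q8,q10} on symbol p: members go to different blocks, giving {q0,q1,q2,q3,q4,q5,q7,q8} and {q10}.
Split {q0,q1,q2,q3,q4,q5,q7,q8} by δ(·,q) → {q1,q3,q4,q5,q7,q8} and {q0,q2}.
Split {q1,q3,q4,q5,q7,q8} by δ(·,q) → {q1,q3,q5,q7,q8} and {q4}.
On input p, block {q1,q3,q5,q7,q8} splits into {q3,q5,q7} and {q1,q8}.
Refine {q3,q5,q7} on symbol p: members go to different blocks, giving {q3,q7} and {q5}.
On input p, block {q3,q7} splits into {q3} and {q7}.
The partition is now stable with 8 blocks: {q3} | {q11} | {q10} | {q0,q2} | {q4} | {q1,q8} | {q5} | {q7}.

8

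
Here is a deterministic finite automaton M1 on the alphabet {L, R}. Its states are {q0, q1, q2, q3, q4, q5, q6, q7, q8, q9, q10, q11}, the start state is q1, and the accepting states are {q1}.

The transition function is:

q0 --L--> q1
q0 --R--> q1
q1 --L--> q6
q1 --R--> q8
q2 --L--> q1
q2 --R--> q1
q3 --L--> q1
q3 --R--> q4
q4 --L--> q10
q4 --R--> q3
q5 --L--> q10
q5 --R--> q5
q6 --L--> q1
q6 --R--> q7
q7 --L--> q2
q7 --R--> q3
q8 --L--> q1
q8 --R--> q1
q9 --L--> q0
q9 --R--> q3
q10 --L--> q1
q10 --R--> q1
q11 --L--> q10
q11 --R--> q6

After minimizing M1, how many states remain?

4

First remove the unreachable states {q0,q5,q9,q11}; 8 states remain.
P0 = {q1} | {q2,q3,q4,q6,q7,q8,q10}.
On input L, block {q2,q3,q4,q6,q7,q8,q10} splits into {q2,q3,q6,q8,q10} and {q4,q7}.
On input R, block {q2,q3,q6,q8,q10} splits into {q2,q8,q10} and {q3,q6}.
Stable partition: {q1} | {q2,q8,q10} | {q4,q7} | {q3,q6} — 4 equivalence classes.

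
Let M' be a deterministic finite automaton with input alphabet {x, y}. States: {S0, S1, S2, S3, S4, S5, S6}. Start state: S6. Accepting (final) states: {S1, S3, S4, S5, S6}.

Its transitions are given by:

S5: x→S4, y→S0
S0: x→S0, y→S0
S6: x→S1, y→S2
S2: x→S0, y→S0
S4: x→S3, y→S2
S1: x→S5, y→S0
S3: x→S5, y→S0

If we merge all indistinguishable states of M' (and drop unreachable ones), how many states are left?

2

All states are reachable from the start state.
P0 = {S1,S3,S4,S5,S6} | {S0,S2}.
No further refinement is possible. Final partition (2 blocks): {S1,S3,S4,S5,S6} | {S0,S2}.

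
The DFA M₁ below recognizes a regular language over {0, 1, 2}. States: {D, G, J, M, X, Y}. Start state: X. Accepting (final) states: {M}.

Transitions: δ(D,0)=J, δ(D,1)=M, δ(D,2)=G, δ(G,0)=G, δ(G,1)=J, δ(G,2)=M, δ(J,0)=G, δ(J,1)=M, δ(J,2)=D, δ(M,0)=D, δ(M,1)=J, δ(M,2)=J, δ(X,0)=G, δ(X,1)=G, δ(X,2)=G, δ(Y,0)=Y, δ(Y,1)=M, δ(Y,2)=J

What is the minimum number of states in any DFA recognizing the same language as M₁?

5

First remove the unreachable states {Y}; 5 states remain.
P0 = {M} | {D,G,J,X}.
Split {D,G,J,X} by δ(·,1) → {D,J} and {G,X}.
On input 0, block {D,J} splits into {J} and {D}.
Split {G,X} by δ(·,1) → {X} and {G}.
No further refinement is possible. Final partition (5 blocks): {M} | {J} | {X} | {D} | {G}.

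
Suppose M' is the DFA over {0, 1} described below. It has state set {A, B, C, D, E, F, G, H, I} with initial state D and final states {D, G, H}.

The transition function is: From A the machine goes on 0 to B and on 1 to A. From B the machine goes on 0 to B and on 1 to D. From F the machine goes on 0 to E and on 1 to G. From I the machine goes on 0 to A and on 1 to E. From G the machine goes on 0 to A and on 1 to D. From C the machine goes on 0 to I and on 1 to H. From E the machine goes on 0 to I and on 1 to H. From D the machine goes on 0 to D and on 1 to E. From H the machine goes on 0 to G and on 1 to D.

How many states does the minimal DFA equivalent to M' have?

7

Reachable states from the start: {A,B,D,E,G,H,I}. Unreachable: {C,F} — drop them.
Start with accepting vs non-accepting: {D,G,H} | {A,B,E,I}.
On input 0, block {D,G,H} splits into {D,H} and {G}.
Split {D,H} by δ(·,0) → {D} and {H}.
Refine {A,B,E,I} on symbol 1: members go to different blocks, giving {A,I} and {B} and {E}.
Refine {A,I} on symbol 0: members go to different blocks, giving {A} and {I}.
The partition is now stable with 7 blocks: {D} | {A} | {G} | {H} | {B} | {E} | {I}.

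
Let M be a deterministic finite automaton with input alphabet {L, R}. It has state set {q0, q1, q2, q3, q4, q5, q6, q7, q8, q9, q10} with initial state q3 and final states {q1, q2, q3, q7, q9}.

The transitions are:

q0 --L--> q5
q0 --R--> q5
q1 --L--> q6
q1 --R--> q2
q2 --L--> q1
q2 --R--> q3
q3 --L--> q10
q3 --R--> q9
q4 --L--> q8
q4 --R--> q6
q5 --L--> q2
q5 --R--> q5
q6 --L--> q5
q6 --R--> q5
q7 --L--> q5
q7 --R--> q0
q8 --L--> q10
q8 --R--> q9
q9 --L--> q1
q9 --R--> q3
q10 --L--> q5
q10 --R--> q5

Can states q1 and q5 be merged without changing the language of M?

No

First remove the unreachable states {q0,q4,q7,q8}; 7 states remain.
Start with accepting vs non-accepting: {q1,q2,q3,q9} | {q5,q6,q10}.
Refine {q1,q2,q3,q9} on symbol L: members go to different blocks, giving {q1,q3} and {q2,q9}.
Split {q5,q6,q10} by δ(·,L) → {q6,q10} and {q5}.
No further refinement is possible. Final partition (4 blocks): {q1,q3} | {q6,q10} | {q2,q9} | {q5}.
q1 and q5 end up in different blocks, so they are distinguishable. For instance, the string 'ε' is accepted from only q1.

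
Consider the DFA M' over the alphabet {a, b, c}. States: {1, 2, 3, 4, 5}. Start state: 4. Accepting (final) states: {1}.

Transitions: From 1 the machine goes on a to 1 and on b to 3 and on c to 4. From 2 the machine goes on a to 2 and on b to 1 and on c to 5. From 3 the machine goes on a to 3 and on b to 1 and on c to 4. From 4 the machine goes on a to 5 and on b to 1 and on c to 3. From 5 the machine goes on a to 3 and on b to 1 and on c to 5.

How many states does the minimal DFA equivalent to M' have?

2

States {2} cannot be reached from the start state, so discard them.
Start with accepting vs non-accepting: {1} | {3,4,5}.
The partition is now stable with 2 blocks: {1} | {3,4,5}.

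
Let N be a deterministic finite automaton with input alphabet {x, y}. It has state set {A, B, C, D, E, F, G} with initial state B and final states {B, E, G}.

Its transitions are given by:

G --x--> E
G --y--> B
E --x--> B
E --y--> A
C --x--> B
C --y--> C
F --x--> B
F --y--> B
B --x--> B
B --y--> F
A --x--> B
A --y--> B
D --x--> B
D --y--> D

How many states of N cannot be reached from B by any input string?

No path from B leads to A, C, D, E, G; the other 2 states are all reachable.

5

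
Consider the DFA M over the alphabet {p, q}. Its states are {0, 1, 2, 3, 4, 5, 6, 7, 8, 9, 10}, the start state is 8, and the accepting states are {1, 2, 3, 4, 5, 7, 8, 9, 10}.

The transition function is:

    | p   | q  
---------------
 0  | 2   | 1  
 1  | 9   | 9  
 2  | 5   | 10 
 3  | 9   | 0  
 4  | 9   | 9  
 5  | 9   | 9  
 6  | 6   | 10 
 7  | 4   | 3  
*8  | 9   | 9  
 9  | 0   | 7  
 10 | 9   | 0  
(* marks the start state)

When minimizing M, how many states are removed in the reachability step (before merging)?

BFS from 8 reaches {0, 1, 2, 3, 4, 5, 7, 8, 9, 10}; the 1 state(s) 6 are never visited.

1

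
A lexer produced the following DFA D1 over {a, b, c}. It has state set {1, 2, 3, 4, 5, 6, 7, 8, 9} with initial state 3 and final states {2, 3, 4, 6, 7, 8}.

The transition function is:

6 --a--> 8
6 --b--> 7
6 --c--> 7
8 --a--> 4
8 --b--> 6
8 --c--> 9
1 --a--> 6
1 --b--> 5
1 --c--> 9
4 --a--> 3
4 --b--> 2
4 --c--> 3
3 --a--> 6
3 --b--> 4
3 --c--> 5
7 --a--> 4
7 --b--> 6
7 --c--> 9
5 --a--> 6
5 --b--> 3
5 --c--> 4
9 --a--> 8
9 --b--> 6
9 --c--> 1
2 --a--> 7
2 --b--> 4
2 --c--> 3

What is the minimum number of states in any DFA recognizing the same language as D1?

8

P0 = {2,3,4,6,7,8} | {1,5,9}.
On input c, block {2,3,4,6,7,8} splits into {2,4,6} and {3,7,8}.
On input b, block {2,4,6} splits into {2,4} and {6}.
Split {1,5,9} by δ(·,a) → {1,5} and {9}.
Split {1,5} by δ(·,b) → {1} and {5}.
Refine {3,7,8} on symbol a: members go to different blocks, giving {7,8} and {3}.
Split {2,4} by δ(·,a) → {2} and {4}.
No further refinement is possible. Final partition (8 blocks): {2} | {1} | {7,8} | {6} | {9} | {5} | {3} | {4}.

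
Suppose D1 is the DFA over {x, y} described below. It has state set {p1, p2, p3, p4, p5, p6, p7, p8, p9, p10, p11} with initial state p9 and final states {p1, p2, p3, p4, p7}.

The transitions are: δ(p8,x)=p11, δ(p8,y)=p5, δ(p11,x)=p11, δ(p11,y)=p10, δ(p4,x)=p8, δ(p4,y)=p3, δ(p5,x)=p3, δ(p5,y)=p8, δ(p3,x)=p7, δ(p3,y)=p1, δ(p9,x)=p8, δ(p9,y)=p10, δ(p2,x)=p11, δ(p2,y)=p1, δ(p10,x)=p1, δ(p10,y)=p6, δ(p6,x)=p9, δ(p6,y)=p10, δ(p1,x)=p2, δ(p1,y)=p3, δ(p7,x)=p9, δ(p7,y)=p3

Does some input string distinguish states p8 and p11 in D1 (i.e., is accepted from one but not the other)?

No

States {p4} cannot be reached from the start state, so discard them.
P0 = {p1,p2,p3,p7} | {p5,p6,p8,p9,p10,p11}.
On input x, block {p1,p2,p3,p7} splits into {p1,p3} and {p2,p7}.
On input x, block {p5,p6,p8,p9,p10,p11} splits into {p6,p8,p9,p11} and {p5,p10}.
Stable partition: {p1,p3} | {p6,p8,p9,p11} | {p2,p7} | {p5,p10} — 4 equivalence classes.
p8 and p11 lie in the same block of the stable partition, so they are equivalent — no string distinguishes them.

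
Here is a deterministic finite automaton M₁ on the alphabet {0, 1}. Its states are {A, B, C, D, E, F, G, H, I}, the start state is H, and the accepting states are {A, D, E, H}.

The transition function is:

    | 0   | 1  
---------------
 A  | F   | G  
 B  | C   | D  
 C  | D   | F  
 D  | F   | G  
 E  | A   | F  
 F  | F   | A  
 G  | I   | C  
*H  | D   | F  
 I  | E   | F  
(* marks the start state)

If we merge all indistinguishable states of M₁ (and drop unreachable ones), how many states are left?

First remove the unreachable states {B}; 8 states remain.
Initial partition by acceptance: {A,D,E,H} | {C,F,G,I}.
Split {A,D,E,H} by δ(·,0) → {A,D} and {E,H}.
Refine {C,F,G,I} on symbol 0: members go to different blocks, giving {F,G} and {C} and {I}.
Refine {F,G} on symbol 0: members go to different blocks, giving {F} and {G}.
Stable partition: {A,D} | {F} | {E,H} | {C} | {I} | {G} — 6 equivalence classes.

6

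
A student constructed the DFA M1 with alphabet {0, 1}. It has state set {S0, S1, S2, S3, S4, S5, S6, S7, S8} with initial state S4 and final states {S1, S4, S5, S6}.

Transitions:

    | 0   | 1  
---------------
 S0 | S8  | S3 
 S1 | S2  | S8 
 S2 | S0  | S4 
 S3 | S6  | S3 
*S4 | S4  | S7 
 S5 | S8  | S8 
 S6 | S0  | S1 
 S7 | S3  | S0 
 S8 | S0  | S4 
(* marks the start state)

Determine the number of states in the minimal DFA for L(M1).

7

Reachable states from the start: {S0,S1,S2,S3,S4,S6,S7,S8}. Unreachable: {S5} — drop them.
Initial partition by acceptance: {S1,S4,S6} | {S0,S2,S3,S7,S8}.
On input 0, block {S1,S4,S6} splits into {S1,S6} and {S4}.
Split {S1,S6} by δ(·,1) → {S1} and {S6}.
Refine {S0,S2,S3,S7,S8} on symbol 0: members go to different blocks, giving {S0,S2,S7,S8} and {S3}.
Refine {S0,S2,S7,S8} on symbol 0: members go to different blocks, giving {S0,S2,S8} and {S7}.
Split {S0,S2,S8} by δ(·,1) → {S2,S8} and {S0}.
Stable partition: {S1} | {S2,S8} | {S4} | {S6} | {S3} | {S7} | {S0} — 7 equivalence classes.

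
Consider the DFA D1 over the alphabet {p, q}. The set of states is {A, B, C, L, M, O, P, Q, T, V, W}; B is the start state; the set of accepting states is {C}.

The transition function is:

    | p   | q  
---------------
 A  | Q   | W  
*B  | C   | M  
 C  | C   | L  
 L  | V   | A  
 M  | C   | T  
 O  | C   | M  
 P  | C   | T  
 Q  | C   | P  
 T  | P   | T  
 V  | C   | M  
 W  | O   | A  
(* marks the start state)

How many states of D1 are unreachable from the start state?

0

Every one of the 11 states is reachable from B.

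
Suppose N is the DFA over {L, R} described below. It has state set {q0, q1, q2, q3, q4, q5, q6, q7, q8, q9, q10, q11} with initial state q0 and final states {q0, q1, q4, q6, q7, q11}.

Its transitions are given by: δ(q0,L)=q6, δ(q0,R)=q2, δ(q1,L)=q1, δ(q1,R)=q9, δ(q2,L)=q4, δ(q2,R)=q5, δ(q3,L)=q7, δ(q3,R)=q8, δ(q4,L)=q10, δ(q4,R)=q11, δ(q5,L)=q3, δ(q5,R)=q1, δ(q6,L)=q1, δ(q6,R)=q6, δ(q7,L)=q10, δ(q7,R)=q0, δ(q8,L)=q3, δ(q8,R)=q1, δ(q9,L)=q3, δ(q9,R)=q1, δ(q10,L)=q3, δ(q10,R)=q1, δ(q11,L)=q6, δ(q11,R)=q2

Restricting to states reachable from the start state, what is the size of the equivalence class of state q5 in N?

Every state is reachable, so we keep all 12.
Start with accepting vs non-accepting: {q0,q1,q4,q6,q7,q11} | {q2,q3,q5,q8,q9,q10}.
On input L, block {q0,q1,q4,q6,q7,q11} splits into {q0,q1,q6,q11} and {q4,q7}.
On input R, block {q0,q1,q6,q11} splits into {q0,q1,q11} and {q6}.
Split {q0,q1,q11} by δ(·,L) → {q0,q11} and {q1}.
Refine {q2,q3,q5,q8,q9,q10} on symbol L: members go to different blocks, giving {q5,q8,q9,q10} and {q2,q3}.
No further refinement is possible. Final partition (6 blocks): {q0,q11} | {q5,q8,q9,q10} | {q4,q7} | {q6} | {q1} | {q2,q3}.
State q5 belongs to the block {q5,q8,q9,q10}, which has 4 states.

4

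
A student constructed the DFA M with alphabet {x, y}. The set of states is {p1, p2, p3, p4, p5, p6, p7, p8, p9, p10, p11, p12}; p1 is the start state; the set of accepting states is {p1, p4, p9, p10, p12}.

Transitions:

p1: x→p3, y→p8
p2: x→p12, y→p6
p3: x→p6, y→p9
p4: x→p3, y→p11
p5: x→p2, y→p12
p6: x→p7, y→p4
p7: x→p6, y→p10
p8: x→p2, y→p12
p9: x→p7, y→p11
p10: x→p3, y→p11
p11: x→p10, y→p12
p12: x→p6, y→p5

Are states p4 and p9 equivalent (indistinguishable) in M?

All states are reachable from the start state.
P0 = {p1,p4,p9,p10,p12} | {p2,p3,p5,p6,p7,p8,p11}.
Split {p2,p3,p5,p6,p7,p8,p11} by δ(·,x) → {p3,p5,p6,p7,p8} and {p2,p11}.
Refine {p1,p4,p9,p10,p12} on symbol y: members go to different blocks, giving {p4,p9,p10} and {p1,p12}.
Refine {p3,p5,p6,p7,p8} on symbol x: members go to different blocks, giving {p3,p6,p7} and {p5,p8}.
Refine {p2,p11} on symbol x: members go to different blocks, giving {p2} and {p11}.
Stable partition: {p4,p9,p10} | {p3,p6,p7} | {p2} | {p1,p12} | {p5,p8} | {p11} — 6 equivalence classes.
p4 and p9 lie in the same block of the stable partition, so they are equivalent — no string distinguishes them.

Yes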